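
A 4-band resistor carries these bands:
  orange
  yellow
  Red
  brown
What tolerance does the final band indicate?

The last band, brown, is the tolerance band.
Brown corresponds to ±1%.

±1%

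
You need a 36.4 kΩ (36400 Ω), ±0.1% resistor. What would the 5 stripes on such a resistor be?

orange, blue, yellow, red, violet

36400 Ω = 364 × 10^2.
3 → orange
6 → blue
4 → yellow
Multiplier 10^2 → red.
±0.1% tolerance → violet.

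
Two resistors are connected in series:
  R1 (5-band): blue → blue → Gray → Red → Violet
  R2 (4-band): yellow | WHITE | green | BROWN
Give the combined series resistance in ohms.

R1: blue, blue, grey → 668; red ×10^2 → 66800 Ω.
R2: yellow, white → 49; green ×10^5 → 4900000 Ω.
Series: 66800 + 4900000 = 4966800 Ω.

4966800 Ω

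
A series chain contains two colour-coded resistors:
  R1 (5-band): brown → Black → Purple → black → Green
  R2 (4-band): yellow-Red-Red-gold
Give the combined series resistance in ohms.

R1: brown, black, violet → 107; black ×1 → 107 Ω.
R2: yellow, red → 42; red ×10^2 → 4200 Ω.
Series: 107 + 4200 = 4307 Ω.

4307 Ω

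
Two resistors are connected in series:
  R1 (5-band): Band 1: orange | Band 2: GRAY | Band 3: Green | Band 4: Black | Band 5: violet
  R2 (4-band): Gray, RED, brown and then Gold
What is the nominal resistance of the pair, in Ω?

R1: orange, grey, green → 385; black ×1 → 385 Ω.
R2: grey, red → 82; brown ×10 → 820 Ω.
Series: 385 + 820 = 1205 Ω.

1205 Ω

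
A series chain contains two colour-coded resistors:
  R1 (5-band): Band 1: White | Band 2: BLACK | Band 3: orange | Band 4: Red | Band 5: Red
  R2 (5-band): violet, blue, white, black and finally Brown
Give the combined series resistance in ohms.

91069 Ω

R1: white, black, orange → 903; red ×10^2 → 90300 Ω.
R2: violet, blue, white → 769; black ×1 → 769 Ω.
Series: 90300 + 769 = 91069 Ω.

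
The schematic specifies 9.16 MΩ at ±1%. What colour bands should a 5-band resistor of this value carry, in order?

9160000 Ω = 916 × 10^4.
9 → white
1 → brown
6 → blue
Multiplier 10^4 → yellow.
±1% tolerance → brown.

white, brown, blue, yellow, brown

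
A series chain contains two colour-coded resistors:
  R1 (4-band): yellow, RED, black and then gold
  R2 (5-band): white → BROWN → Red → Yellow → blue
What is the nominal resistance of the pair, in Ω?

9120042 Ω

R1: yellow, red → 42; black ×1 → 42 Ω.
R2: white, brown, red → 912; yellow ×10^4 → 9120000 Ω.
Series: 42 + 9120000 = 9120042 Ω.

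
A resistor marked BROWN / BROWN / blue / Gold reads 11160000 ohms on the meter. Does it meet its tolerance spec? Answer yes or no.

Brown → 1 (first significant figure)
Brown → 1 (second significant figure)
Blue → ×10^6 multiplier
Gold → ±5% tolerance
11 × 1000000 = 11000000 Ω
Allowed range: 10450000 Ω to 11550000 Ω.
11160000 ohms lies inside that range.

yes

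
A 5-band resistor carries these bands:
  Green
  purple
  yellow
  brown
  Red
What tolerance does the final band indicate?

±2%

The last band, red, is the tolerance band.
Red corresponds to ±2%.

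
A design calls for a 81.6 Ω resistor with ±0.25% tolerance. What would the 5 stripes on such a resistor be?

grey, brown, blue, gold, blue

81.6 Ω = 816 × 10^-1.
8 → grey
1 → brown
6 → blue
Multiplier 10^-1 → gold.
±0.25% tolerance → blue.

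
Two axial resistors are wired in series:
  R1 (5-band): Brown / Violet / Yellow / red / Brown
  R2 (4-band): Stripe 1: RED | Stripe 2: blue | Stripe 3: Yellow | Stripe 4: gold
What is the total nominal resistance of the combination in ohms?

R1: brown, violet, yellow → 174; red ×10^2 → 17400 Ω.
R2: red, blue → 26; yellow ×10^4 → 260000 Ω.
Series: 17400 + 260000 = 277400 Ω.

277400 Ω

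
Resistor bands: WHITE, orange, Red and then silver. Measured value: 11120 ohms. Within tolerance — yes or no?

no

White → 9 (first significant figure)
Orange → 3 (second significant figure)
Red → ×10^2 multiplier
Silver → ±10% tolerance
93 × 100 = 9300 Ω
Allowed range: 8370 Ω to 10230 Ω.
11120 ohms lies outside that range.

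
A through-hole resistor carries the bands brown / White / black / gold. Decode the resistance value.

19 Ω

Brown → 1 (first significant figure)
White → 9 (second significant figure)
Black → ×1 multiplier
19 × 1 = 19 Ω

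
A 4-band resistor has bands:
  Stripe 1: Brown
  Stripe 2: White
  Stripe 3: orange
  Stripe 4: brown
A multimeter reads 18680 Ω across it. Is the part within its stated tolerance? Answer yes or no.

Brown → 1 (first significant figure)
White → 9 (second significant figure)
Orange → ×10^3 multiplier
Brown → ±1% tolerance
19 × 1000 = 19000 Ω
Allowed range: 18810 Ω to 19190 Ω.
18680 Ω lies outside that range.

no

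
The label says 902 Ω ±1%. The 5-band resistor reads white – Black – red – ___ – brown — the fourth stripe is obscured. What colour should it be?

black

902 Ω = 902 × 10^0.
The fourth band is the multiplier, 10^0, which is black.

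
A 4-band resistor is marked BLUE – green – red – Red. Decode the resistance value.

Blue → 6 (first significant figure)
Green → 5 (second significant figure)
Red → ×10^2 multiplier
65 × 100 = 6500 Ω

6500 Ω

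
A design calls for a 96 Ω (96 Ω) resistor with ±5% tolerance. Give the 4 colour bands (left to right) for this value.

96 Ω = 96 × 10^0.
9 → white
6 → blue
Multiplier 10^0 → black.
±5% tolerance → gold.

white, blue, black, gold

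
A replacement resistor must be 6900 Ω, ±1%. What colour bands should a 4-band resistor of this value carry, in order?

blue, white, red, brown

6900 Ω = 69 × 10^2.
6 → blue
9 → white
Multiplier 10^2 → red.
±1% tolerance → brown.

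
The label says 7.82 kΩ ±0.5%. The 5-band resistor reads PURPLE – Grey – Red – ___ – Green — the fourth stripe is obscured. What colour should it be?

7820 Ω = 782 × 10^1.
The fourth band is the multiplier, 10^1, which is brown.

brown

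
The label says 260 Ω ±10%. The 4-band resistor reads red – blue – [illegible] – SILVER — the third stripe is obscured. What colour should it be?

brown

260 Ω = 26 × 10^1.
The third band is the multiplier, 10^1, which is brown.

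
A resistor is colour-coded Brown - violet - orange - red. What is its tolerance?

The last band, red, is the tolerance band.
Red corresponds to ±2%.

±2%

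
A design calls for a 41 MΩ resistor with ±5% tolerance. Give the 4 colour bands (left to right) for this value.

yellow, brown, blue, gold

41000000 Ω = 41 × 10^6.
4 → yellow
1 → brown
Multiplier 10^6 → blue.
±5% tolerance → gold.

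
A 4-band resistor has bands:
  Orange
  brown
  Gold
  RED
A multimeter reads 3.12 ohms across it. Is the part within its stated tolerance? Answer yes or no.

Orange → 3 (first significant figure)
Brown → 1 (second significant figure)
Gold → ×0.1 multiplier
Red → ±2% tolerance
31 × 0.1 = 3.1 Ω
Allowed range: 3.038 Ω to 3.162 Ω.
3.12 ohms lies inside that range.

yes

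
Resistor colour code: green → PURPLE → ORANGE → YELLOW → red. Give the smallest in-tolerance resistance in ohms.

Green → 5 (first significant figure)
Violet → 7 (second significant figure)
Orange → 3 (third significant figure)
Yellow → ×10^4 multiplier
Red → ±2% tolerance
573 × 10000 = 5730000 Ω
Smallest = 5730000 × (1 − 2/100) = 5615400 Ω.

5615400 Ω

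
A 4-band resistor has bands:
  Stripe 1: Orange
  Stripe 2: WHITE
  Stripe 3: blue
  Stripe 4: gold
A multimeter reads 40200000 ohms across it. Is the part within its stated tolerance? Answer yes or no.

yes

Orange → 3 (first significant figure)
White → 9 (second significant figure)
Blue → ×10^6 multiplier
Gold → ±5% tolerance
39 × 1000000 = 39000000 Ω
Allowed range: 37050000 Ω to 40950000 Ω.
40200000 ohms lies inside that range.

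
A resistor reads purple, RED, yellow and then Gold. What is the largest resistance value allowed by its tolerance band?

756000 Ω

Violet → 7 (first significant figure)
Red → 2 (second significant figure)
Yellow → ×10^4 multiplier
Gold → ±5% tolerance
72 × 10000 = 720000 Ω
Largest = 720000 × (1 + 5/100) = 756000 Ω.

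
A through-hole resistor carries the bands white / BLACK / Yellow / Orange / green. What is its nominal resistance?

904000 Ω

White → 9 (first significant figure)
Black → 0 (second significant figure)
Yellow → 4 (third significant figure)
Orange → ×10^3 multiplier
904 × 1000 = 904000 Ω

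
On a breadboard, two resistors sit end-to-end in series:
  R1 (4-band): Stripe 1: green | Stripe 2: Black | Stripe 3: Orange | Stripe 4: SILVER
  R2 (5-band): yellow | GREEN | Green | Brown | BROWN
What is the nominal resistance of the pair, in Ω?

R1: green, black → 50; orange ×10^3 → 50000 Ω.
R2: yellow, green, green → 455; brown ×10 → 4550 Ω.
Series: 50000 + 4550 = 54550 Ω.

54550 Ω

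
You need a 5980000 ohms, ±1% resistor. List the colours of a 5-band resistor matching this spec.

5980000 Ω = 598 × 10^4.
5 → green
9 → white
8 → grey
Multiplier 10^4 → yellow.
±1% tolerance → brown.

green, white, grey, yellow, brown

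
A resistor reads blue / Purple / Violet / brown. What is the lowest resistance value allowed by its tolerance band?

Blue → 6 (first significant figure)
Violet → 7 (second significant figure)
Violet → ×10^7 multiplier
Brown → ±1% tolerance
67 × 10000000 = 670000000 Ω
Lowest = 670000000 × (1 − 1/100) = 663300000 Ω.

663300000 Ω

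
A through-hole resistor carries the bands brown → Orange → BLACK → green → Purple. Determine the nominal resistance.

13000000 Ω

Brown → 1 (first significant figure)
Orange → 3 (second significant figure)
Black → 0 (third significant figure)
Green → ×10^5 multiplier
130 × 100000 = 13000000 Ω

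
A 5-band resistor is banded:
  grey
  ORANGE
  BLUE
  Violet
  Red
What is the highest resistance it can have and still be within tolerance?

Grey → 8 (first significant figure)
Orange → 3 (second significant figure)
Blue → 6 (third significant figure)
Violet → ×10^7 multiplier
Red → ±2% tolerance
836 × 10000000 = 8360000000 Ω
Highest = 8360000000 × (1 + 2/100) = 8527200000 Ω.

8527200000 Ω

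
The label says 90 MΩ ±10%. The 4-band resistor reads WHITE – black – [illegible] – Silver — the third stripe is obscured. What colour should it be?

blue

90000000 Ω = 90 × 10^6.
The third band is the multiplier, 10^6, which is blue.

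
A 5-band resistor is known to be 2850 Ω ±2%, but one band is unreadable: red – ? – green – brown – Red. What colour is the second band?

2850 Ω = 285 × 10^1.
The second band gives digit 8 of the significand, and 8 is grey.

grey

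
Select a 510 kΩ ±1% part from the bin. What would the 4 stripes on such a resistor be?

510000 Ω = 51 × 10^4.
5 → green
1 → brown
Multiplier 10^4 → yellow.
±1% tolerance → brown.

green, brown, yellow, brown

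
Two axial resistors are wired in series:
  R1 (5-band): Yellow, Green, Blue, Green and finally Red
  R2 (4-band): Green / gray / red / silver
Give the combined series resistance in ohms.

R1: yellow, green, blue → 456; green ×10^5 → 45600000 Ω.
R2: green, grey → 58; red ×10^2 → 5800 Ω.
Series: 45600000 + 5800 = 45605800 Ω.

45605800 Ω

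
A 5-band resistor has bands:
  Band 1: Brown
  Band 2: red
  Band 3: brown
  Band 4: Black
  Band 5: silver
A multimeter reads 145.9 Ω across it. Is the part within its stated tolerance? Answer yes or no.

Brown → 1 (first significant figure)
Red → 2 (second significant figure)
Brown → 1 (third significant figure)
Black → ×1 multiplier
Silver → ±10% tolerance
121 × 1 = 121 Ω
Allowed range: 108.9 Ω to 133.1 Ω.
145.9 Ω lies outside that range.

no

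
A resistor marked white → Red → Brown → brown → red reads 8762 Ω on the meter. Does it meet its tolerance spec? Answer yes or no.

no

White → 9 (first significant figure)
Red → 2 (second significant figure)
Brown → 1 (third significant figure)
Brown → ×10 multiplier
Red → ±2% tolerance
921 × 10 = 9210 Ω
Allowed range: 9025.8 Ω to 9394.2 Ω.
8762 Ω lies outside that range.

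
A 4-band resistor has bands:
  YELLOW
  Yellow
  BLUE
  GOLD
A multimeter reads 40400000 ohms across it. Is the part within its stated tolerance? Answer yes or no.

no

Yellow → 4 (first significant figure)
Yellow → 4 (second significant figure)
Blue → ×10^6 multiplier
Gold → ±5% tolerance
44 × 1000000 = 44000000 Ω
Allowed range: 41800000 Ω to 46200000 Ω.
40400000 ohms lies outside that range.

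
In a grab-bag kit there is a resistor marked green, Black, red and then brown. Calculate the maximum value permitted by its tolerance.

5050 Ω

Green → 5 (first significant figure)
Black → 0 (second significant figure)
Red → ×10^2 multiplier
Brown → ±1% tolerance
50 × 100 = 5000 Ω
Maximum = 5000 × (1 + 1/100) = 5050 Ω.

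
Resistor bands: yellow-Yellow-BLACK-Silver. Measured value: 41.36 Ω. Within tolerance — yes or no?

Yellow → 4 (first significant figure)
Yellow → 4 (second significant figure)
Black → ×1 multiplier
Silver → ±10% tolerance
44 × 1 = 44 Ω
Allowed range: 39.6 Ω to 48.4 Ω.
41.36 Ω lies inside that range.

yes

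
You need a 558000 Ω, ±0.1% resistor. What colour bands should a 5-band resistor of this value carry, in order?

green, green, grey, orange, violet

558000 Ω = 558 × 10^3.
5 → green
5 → green
8 → grey
Multiplier 10^3 → orange.
±0.1% tolerance → violet.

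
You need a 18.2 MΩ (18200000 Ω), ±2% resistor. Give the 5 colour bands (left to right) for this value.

18200000 Ω = 182 × 10^5.
1 → brown
8 → grey
2 → red
Multiplier 10^5 → green.
±2% tolerance → red.

brown, grey, red, green, red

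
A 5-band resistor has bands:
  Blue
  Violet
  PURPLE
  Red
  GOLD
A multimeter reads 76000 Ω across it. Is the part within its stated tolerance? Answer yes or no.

Blue → 6 (first significant figure)
Violet → 7 (second significant figure)
Violet → 7 (third significant figure)
Red → ×10^2 multiplier
Gold → ±5% tolerance
677 × 100 = 67700 Ω
Allowed range: 64315 Ω to 71085 Ω.
76000 Ω lies outside that range.

no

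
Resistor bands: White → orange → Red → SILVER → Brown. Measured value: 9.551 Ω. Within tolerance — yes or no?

White → 9 (first significant figure)
Orange → 3 (second significant figure)
Red → 2 (third significant figure)
Silver → ×0.01 multiplier
Brown → ±1% tolerance
932 × 0.01 = 9.32 Ω
Allowed range: 9.2268 Ω to 9.4132 Ω.
9.551 Ω lies outside that range.

no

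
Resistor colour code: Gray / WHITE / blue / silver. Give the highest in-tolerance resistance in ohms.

97900000 Ω

Grey → 8 (first significant figure)
White → 9 (second significant figure)
Blue → ×10^6 multiplier
Silver → ±10% tolerance
89 × 1000000 = 89000000 Ω
Highest = 89000000 × (1 + 10/100) = 97900000 Ω.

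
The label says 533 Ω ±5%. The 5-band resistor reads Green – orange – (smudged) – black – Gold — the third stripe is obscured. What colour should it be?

533 Ω = 533 × 10^0.
The third band gives digit 3 of the significand, and 3 is orange.

orange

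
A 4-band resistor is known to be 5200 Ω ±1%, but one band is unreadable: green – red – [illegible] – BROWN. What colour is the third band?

5200 Ω = 52 × 10^2.
The third band is the multiplier, 10^2, which is red.

red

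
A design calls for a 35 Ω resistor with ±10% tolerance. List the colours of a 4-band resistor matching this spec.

35 Ω = 35 × 10^0.
3 → orange
5 → green
Multiplier 10^0 → black.
±10% tolerance → silver.

orange, green, black, silver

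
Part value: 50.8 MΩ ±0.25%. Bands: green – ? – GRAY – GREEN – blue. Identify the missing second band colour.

black

50800000 Ω = 508 × 10^5.
The second band gives digit 0 of the significand, and 0 is black.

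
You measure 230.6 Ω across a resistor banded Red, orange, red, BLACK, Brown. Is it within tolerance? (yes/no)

yes

Red → 2 (first significant figure)
Orange → 3 (second significant figure)
Red → 2 (third significant figure)
Black → ×1 multiplier
Brown → ±1% tolerance
232 × 1 = 232 Ω
Allowed range: 229.68 Ω to 234.32 Ω.
230.6 Ω lies inside that range.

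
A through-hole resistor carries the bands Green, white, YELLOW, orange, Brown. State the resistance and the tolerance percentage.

594000 Ω ±1%

Green → 5 (first significant figure)
White → 9 (second significant figure)
Yellow → 4 (third significant figure)
Orange → ×10^3 multiplier
Brown → ±1% tolerance
594 × 1000 = 594000 Ω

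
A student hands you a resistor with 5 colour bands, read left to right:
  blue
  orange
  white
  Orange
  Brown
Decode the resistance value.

Blue → 6 (first significant figure)
Orange → 3 (second significant figure)
White → 9 (third significant figure)
Orange → ×10^3 multiplier
639 × 1000 = 639000 Ω

639000 Ω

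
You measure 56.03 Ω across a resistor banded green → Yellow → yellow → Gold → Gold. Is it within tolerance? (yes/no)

Green → 5 (first significant figure)
Yellow → 4 (second significant figure)
Yellow → 4 (third significant figure)
Gold → ×0.1 multiplier
Gold → ±5% tolerance
544 × 0.1 = 54.4 Ω
Allowed range: 51.68 Ω to 57.12 Ω.
56.03 Ω lies inside that range.

yes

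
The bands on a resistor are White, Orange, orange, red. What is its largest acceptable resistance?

94860 Ω

White → 9 (first significant figure)
Orange → 3 (second significant figure)
Orange → ×10^3 multiplier
Red → ±2% tolerance
93 × 1000 = 93000 Ω
Largest = 93000 × (1 + 2/100) = 94860 Ω.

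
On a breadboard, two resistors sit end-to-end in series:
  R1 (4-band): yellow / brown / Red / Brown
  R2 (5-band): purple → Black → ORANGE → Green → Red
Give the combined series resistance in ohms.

R1: yellow, brown → 41; red ×10^2 → 4100 Ω.
R2: violet, black, orange → 703; green ×10^5 → 70300000 Ω.
Series: 4100 + 70300000 = 70304100 Ω.

70304100 Ω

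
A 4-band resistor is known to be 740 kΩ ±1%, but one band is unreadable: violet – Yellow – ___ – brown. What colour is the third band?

yellow

740000 Ω = 74 × 10^4.
The third band is the multiplier, 10^4, which is yellow.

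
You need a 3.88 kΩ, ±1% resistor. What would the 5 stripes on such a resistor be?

orange, grey, grey, brown, brown

3880 Ω = 388 × 10^1.
3 → orange
8 → grey
8 → grey
Multiplier 10^1 → brown.
±1% tolerance → brown.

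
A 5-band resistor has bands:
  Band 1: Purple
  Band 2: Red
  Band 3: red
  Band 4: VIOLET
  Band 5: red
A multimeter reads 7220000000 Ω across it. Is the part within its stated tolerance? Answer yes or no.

Violet → 7 (first significant figure)
Red → 2 (second significant figure)
Red → 2 (third significant figure)
Violet → ×10^7 multiplier
Red → ±2% tolerance
722 × 10000000 = 7220000000 Ω
Allowed range: 7075600000 Ω to 7364400000 Ω.
7220000000 Ω lies inside that range.

yes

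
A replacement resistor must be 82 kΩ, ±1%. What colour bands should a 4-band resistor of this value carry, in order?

82000 Ω = 82 × 10^3.
8 → grey
2 → red
Multiplier 10^3 → orange.
±1% tolerance → brown.

grey, red, orange, brown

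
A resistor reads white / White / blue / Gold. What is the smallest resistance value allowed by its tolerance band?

White → 9 (first significant figure)
White → 9 (second significant figure)
Blue → ×10^6 multiplier
Gold → ±5% tolerance
99 × 1000000 = 99000000 Ω
Smallest = 99000000 × (1 − 5/100) = 94050000 Ω.

94050000 Ω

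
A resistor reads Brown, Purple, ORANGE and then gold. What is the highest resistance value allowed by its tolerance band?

17850 Ω

Brown → 1 (first significant figure)
Violet → 7 (second significant figure)
Orange → ×10^3 multiplier
Gold → ±5% tolerance
17 × 1000 = 17000 Ω
Highest = 17000 × (1 + 5/100) = 17850 Ω.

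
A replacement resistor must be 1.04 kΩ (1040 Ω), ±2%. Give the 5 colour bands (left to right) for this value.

brown, black, yellow, brown, red

1040 Ω = 104 × 10^1.
1 → brown
0 → black
4 → yellow
Multiplier 10^1 → brown.
±2% tolerance → red.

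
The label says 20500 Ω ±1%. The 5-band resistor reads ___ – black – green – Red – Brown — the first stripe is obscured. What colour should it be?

red

20500 Ω = 205 × 10^2.
The first band gives digit 2 of the significand, and 2 is red.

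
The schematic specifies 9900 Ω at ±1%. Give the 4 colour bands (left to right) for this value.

white, white, red, brown

9900 Ω = 99 × 10^2.
9 → white
9 → white
Multiplier 10^2 → red.
±1% tolerance → brown.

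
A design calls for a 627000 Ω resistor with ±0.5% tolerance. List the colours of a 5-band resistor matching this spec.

blue, red, violet, orange, green

627000 Ω = 627 × 10^3.
6 → blue
2 → red
7 → violet
Multiplier 10^3 → orange.
±0.5% tolerance → green.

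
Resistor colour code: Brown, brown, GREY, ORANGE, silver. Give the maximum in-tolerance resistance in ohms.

Brown → 1 (first significant figure)
Brown → 1 (second significant figure)
Grey → 8 (third significant figure)
Orange → ×10^3 multiplier
Silver → ±10% tolerance
118 × 1000 = 118000 Ω
Maximum = 118000 × (1 + 10/100) = 129800 Ω.

129800 Ω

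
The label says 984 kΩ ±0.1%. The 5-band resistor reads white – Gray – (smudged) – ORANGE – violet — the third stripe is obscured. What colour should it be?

984000 Ω = 984 × 10^3.
The third band gives digit 4 of the significand, and 4 is yellow.

yellow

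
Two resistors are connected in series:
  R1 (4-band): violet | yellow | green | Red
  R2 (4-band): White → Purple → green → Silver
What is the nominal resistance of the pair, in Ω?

R1: violet, yellow → 74; green ×10^5 → 7400000 Ω.
R2: white, violet → 97; green ×10^5 → 9700000 Ω.
Series: 7400000 + 9700000 = 17100000 Ω.

17100000 Ω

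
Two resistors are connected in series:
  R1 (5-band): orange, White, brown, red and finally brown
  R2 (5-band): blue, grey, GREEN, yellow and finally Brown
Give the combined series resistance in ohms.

R1: orange, white, brown → 391; red ×10^2 → 39100 Ω.
R2: blue, grey, green → 685; yellow ×10^4 → 6850000 Ω.
Series: 39100 + 6850000 = 6889100 Ω.

6889100 Ω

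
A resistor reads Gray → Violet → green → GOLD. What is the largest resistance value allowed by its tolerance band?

Grey → 8 (first significant figure)
Violet → 7 (second significant figure)
Green → ×10^5 multiplier
Gold → ±5% tolerance
87 × 100000 = 8700000 Ω
Largest = 8700000 × (1 + 5/100) = 9135000 Ω.

9135000 Ω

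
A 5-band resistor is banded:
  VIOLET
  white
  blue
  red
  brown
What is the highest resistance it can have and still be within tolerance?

Violet → 7 (first significant figure)
White → 9 (second significant figure)
Blue → 6 (third significant figure)
Red → ×10^2 multiplier
Brown → ±1% tolerance
796 × 100 = 79600 Ω
Highest = 79600 × (1 + 1/100) = 80396 Ω.

80396 Ω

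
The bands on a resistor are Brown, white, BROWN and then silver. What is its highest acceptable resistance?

209 Ω

Brown → 1 (first significant figure)
White → 9 (second significant figure)
Brown → ×10 multiplier
Silver → ±10% tolerance
19 × 10 = 190 Ω
Highest = 190 × (1 + 10/100) = 209 Ω.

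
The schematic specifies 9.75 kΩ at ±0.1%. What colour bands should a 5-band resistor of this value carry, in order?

9750 Ω = 975 × 10^1.
9 → white
7 → violet
5 → green
Multiplier 10^1 → brown.
±0.1% tolerance → violet.

white, violet, green, brown, violet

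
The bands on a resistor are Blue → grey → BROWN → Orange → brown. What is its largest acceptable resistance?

687810 Ω

Blue → 6 (first significant figure)
Grey → 8 (second significant figure)
Brown → 1 (third significant figure)
Orange → ×10^3 multiplier
Brown → ±1% tolerance
681 × 1000 = 681000 Ω
Largest = 681000 × (1 + 1/100) = 687810 Ω.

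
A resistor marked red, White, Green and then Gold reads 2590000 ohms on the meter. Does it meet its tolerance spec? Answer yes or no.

Red → 2 (first significant figure)
White → 9 (second significant figure)
Green → ×10^5 multiplier
Gold → ±5% tolerance
29 × 100000 = 2900000 Ω
Allowed range: 2755000 Ω to 3045000 Ω.
2590000 ohms lies outside that range.

no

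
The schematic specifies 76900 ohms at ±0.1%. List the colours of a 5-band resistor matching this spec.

violet, blue, white, red, violet

76900 Ω = 769 × 10^2.
7 → violet
6 → blue
9 → white
Multiplier 10^2 → red.
±0.1% tolerance → violet.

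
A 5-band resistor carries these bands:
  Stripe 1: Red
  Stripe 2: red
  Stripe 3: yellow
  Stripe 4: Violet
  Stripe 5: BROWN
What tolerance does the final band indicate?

±1%

The last band, brown, is the tolerance band.
Brown corresponds to ±1%.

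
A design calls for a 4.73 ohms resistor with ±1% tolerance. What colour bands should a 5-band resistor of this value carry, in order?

yellow, violet, orange, silver, brown

4.73 Ω = 473 × 10^-2.
4 → yellow
7 → violet
3 → orange
Multiplier 10^-2 → silver.
±1% tolerance → brown.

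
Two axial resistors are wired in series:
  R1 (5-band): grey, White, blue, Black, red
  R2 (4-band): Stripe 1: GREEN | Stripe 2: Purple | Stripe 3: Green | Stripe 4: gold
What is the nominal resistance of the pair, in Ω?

5700896 Ω

R1: grey, white, blue → 896; black ×1 → 896 Ω.
R2: green, violet → 57; green ×10^5 → 5700000 Ω.
Series: 896 + 5700000 = 5700896 Ω.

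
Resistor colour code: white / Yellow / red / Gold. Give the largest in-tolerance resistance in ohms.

White → 9 (first significant figure)
Yellow → 4 (second significant figure)
Red → ×10^2 multiplier
Gold → ±5% tolerance
94 × 100 = 9400 Ω
Largest = 9400 × (1 + 5/100) = 9870 Ω.

9870 Ω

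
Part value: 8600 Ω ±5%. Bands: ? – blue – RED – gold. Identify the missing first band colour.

grey

8600 Ω = 86 × 10^2.
The first band gives digit 8 of the significand, and 8 is grey.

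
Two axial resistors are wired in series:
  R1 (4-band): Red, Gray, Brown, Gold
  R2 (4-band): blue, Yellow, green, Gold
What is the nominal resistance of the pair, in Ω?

6400280 Ω

R1: red, grey → 28; brown ×10 → 280 Ω.
R2: blue, yellow → 64; green ×10^5 → 6400000 Ω.
Series: 280 + 6400000 = 6400280 Ω.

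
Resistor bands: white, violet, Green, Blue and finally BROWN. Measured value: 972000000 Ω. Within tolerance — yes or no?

White → 9 (first significant figure)
Violet → 7 (second significant figure)
Green → 5 (third significant figure)
Blue → ×10^6 multiplier
Brown → ±1% tolerance
975 × 1000000 = 975000000 Ω
Allowed range: 965250000 Ω to 984750000 Ω.
972000000 Ω lies inside that range.

yes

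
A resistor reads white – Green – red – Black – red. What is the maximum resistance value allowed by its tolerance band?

White → 9 (first significant figure)
Green → 5 (second significant figure)
Red → 2 (third significant figure)
Black → ×1 multiplier
Red → ±2% tolerance
952 × 1 = 952 Ω
Maximum = 952 × (1 + 2/100) = 971.04 Ω.

971.04 Ω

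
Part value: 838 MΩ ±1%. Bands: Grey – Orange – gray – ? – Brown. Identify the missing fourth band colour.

838000000 Ω = 838 × 10^6.
The fourth band is the multiplier, 10^6, which is blue.

blue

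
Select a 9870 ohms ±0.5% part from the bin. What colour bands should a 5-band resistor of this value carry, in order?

white, grey, violet, brown, green

9870 Ω = 987 × 10^1.
9 → white
8 → grey
7 → violet
Multiplier 10^1 → brown.
±0.5% tolerance → green.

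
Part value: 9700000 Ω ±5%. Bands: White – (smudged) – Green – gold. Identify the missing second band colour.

9700000 Ω = 97 × 10^5.
The second band gives digit 7 of the significand, and 7 is violet.

violet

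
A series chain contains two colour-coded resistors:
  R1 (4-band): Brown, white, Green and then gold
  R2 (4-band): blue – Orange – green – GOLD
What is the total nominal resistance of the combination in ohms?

8200000 Ω

R1: brown, white → 19; green ×10^5 → 1900000 Ω.
R2: blue, orange → 63; green ×10^5 → 6300000 Ω.
Series: 1900000 + 6300000 = 8200000 Ω.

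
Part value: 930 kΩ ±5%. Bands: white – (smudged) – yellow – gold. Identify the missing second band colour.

orange

930000 Ω = 93 × 10^4.
The second band gives digit 3 of the significand, and 3 is orange.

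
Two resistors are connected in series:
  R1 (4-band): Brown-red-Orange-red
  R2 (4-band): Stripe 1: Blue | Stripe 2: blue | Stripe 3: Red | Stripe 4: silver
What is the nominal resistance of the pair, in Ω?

18600 Ω

R1: brown, red → 12; orange ×10^3 → 12000 Ω.
R2: blue, blue → 66; red ×10^2 → 6600 Ω.
Series: 12000 + 6600 = 18600 Ω.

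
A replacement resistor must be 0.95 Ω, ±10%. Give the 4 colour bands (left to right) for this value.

white, green, silver, silver

0.95 Ω = 95 × 10^-2.
9 → white
5 → green
Multiplier 10^-2 → silver.
±10% tolerance → silver.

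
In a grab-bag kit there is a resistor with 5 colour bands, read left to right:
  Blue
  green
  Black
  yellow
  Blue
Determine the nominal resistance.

6500000 Ω

Blue → 6 (first significant figure)
Green → 5 (second significant figure)
Black → 0 (third significant figure)
Yellow → ×10^4 multiplier
650 × 10000 = 6500000 Ω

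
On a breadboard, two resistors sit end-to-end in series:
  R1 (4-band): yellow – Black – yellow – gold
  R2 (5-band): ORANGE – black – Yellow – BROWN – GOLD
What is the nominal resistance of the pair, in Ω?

403040 Ω

R1: yellow, black → 40; yellow ×10^4 → 400000 Ω.
R2: orange, black, yellow → 304; brown ×10 → 3040 Ω.
Series: 400000 + 3040 = 403040 Ω.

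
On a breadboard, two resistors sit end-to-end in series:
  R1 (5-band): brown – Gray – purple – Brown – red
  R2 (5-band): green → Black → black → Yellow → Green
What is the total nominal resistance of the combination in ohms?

5001870 Ω

R1: brown, grey, violet → 187; brown ×10 → 1870 Ω.
R2: green, black, black → 500; yellow ×10^4 → 5000000 Ω.
Series: 1870 + 5000000 = 5001870 Ω.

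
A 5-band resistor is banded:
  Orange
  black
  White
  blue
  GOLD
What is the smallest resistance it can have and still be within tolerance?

293550000 Ω

Orange → 3 (first significant figure)
Black → 0 (second significant figure)
White → 9 (third significant figure)
Blue → ×10^6 multiplier
Gold → ±5% tolerance
309 × 1000000 = 309000000 Ω
Smallest = 309000000 × (1 − 5/100) = 293550000 Ω.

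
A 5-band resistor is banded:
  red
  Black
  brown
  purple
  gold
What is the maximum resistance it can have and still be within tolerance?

2110500000 Ω

Red → 2 (first significant figure)
Black → 0 (second significant figure)
Brown → 1 (third significant figure)
Violet → ×10^7 multiplier
Gold → ±5% tolerance
201 × 10000000 = 2010000000 Ω
Maximum = 2010000000 × (1 + 5/100) = 2110500000 Ω.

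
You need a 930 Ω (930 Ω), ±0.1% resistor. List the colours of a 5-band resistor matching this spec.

white, orange, black, black, violet

930 Ω = 930 × 10^0.
9 → white
3 → orange
0 → black
Multiplier 10^0 → black.
±0.1% tolerance → violet.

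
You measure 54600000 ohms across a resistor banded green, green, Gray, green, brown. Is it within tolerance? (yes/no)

Green → 5 (first significant figure)
Green → 5 (second significant figure)
Grey → 8 (third significant figure)
Green → ×10^5 multiplier
Brown → ±1% tolerance
558 × 100000 = 55800000 Ω
Allowed range: 55242000 Ω to 56358000 Ω.
54600000 ohms lies outside that range.

no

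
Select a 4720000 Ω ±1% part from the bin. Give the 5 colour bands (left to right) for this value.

4720000 Ω = 472 × 10^4.
4 → yellow
7 → violet
2 → red
Multiplier 10^4 → yellow.
±1% tolerance → brown.

yellow, violet, red, yellow, brown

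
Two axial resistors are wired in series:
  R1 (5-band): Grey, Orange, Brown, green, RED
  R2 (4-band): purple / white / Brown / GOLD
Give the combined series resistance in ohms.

83100790 Ω

R1: grey, orange, brown → 831; green ×10^5 → 83100000 Ω.
R2: violet, white → 79; brown ×10 → 790 Ω.
Series: 83100000 + 790 = 83100790 Ω.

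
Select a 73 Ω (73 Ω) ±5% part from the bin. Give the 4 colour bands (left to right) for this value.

73 Ω = 73 × 10^0.
7 → violet
3 → orange
Multiplier 10^0 → black.
±5% tolerance → gold.

violet, orange, black, gold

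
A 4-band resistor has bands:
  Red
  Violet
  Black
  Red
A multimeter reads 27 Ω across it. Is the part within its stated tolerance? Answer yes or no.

Red → 2 (first significant figure)
Violet → 7 (second significant figure)
Black → ×1 multiplier
Red → ±2% tolerance
27 × 1 = 27 Ω
Allowed range: 26.46 Ω to 27.54 Ω.
27 Ω lies inside that range.

yes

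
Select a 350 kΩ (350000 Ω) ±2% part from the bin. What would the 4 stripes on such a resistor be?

orange, green, yellow, red

350000 Ω = 35 × 10^4.
3 → orange
5 → green
Multiplier 10^4 → yellow.
±2% tolerance → red.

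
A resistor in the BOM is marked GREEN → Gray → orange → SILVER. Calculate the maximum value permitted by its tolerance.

Green → 5 (first significant figure)
Grey → 8 (second significant figure)
Orange → ×10^3 multiplier
Silver → ±10% tolerance
58 × 1000 = 58000 Ω
Maximum = 58000 × (1 + 10/100) = 63800 Ω.

63800 Ω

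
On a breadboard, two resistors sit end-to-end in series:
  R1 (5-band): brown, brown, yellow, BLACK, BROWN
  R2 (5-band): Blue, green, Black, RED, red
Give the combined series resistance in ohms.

R1: brown, brown, yellow → 114; black ×1 → 114 Ω.
R2: blue, green, black → 650; red ×10^2 → 65000 Ω.
Series: 114 + 65000 = 65114 Ω.

65114 Ω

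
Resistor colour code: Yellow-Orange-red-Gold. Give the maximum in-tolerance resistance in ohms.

Yellow → 4 (first significant figure)
Orange → 3 (second significant figure)
Red → ×10^2 multiplier
Gold → ±5% tolerance
43 × 100 = 4300 Ω
Maximum = 4300 × (1 + 5/100) = 4515 Ω.

4515 Ω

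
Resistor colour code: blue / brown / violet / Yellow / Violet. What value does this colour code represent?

Blue → 6 (first significant figure)
Brown → 1 (second significant figure)
Violet → 7 (third significant figure)
Yellow → ×10^4 multiplier
617 × 10000 = 6170000 Ω

6170000 Ω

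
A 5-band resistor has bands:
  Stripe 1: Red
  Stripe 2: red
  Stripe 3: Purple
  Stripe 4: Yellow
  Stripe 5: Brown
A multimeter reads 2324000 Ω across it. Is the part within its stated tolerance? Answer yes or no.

Red → 2 (first significant figure)
Red → 2 (second significant figure)
Violet → 7 (third significant figure)
Yellow → ×10^4 multiplier
Brown → ±1% tolerance
227 × 10000 = 2270000 Ω
Allowed range: 2247300 Ω to 2292700 Ω.
2324000 Ω lies outside that range.

no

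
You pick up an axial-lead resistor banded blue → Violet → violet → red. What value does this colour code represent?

Blue → 6 (first significant figure)
Violet → 7 (second significant figure)
Violet → ×10^7 multiplier
67 × 10000000 = 670000000 Ω

670000000 Ω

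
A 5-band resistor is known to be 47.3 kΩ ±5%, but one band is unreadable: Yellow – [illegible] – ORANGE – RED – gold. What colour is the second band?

47300 Ω = 473 × 10^2.
The second band gives digit 7 of the significand, and 7 is violet.

violet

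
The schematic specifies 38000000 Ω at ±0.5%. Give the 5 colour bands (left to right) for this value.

38000000 Ω = 380 × 10^5.
3 → orange
8 → grey
0 → black
Multiplier 10^5 → green.
±0.5% tolerance → green.

orange, grey, black, green, green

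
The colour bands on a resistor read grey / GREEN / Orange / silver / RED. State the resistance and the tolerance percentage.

8.53 Ω ±2%

Grey → 8 (first significant figure)
Green → 5 (second significant figure)
Orange → 3 (third significant figure)
Silver → ×0.01 multiplier
Red → ±2% tolerance
853 × 0.01 = 8.53 Ω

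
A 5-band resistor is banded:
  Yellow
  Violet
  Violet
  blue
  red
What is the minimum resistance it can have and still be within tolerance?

467460000 Ω

Yellow → 4 (first significant figure)
Violet → 7 (second significant figure)
Violet → 7 (third significant figure)
Blue → ×10^6 multiplier
Red → ±2% tolerance
477 × 1000000 = 477000000 Ω
Minimum = 477000000 × (1 − 2/100) = 467460000 Ω.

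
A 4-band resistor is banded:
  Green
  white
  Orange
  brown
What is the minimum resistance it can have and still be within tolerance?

58410 Ω

Green → 5 (first significant figure)
White → 9 (second significant figure)
Orange → ×10^3 multiplier
Brown → ±1% tolerance
59 × 1000 = 59000 Ω
Minimum = 59000 × (1 − 1/100) = 58410 Ω.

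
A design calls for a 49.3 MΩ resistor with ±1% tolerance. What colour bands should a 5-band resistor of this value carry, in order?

49300000 Ω = 493 × 10^5.
4 → yellow
9 → white
3 → orange
Multiplier 10^5 → green.
±1% tolerance → brown.

yellow, white, orange, green, brown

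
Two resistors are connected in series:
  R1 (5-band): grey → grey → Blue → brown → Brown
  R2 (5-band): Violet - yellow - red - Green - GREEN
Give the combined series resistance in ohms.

74208860 Ω

R1: grey, grey, blue → 886; brown ×10 → 8860 Ω.
R2: violet, yellow, red → 742; green ×10^5 → 74200000 Ω.
Series: 8860 + 74200000 = 74208860 Ω.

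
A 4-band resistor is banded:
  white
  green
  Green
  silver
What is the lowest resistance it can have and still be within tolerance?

8550000 Ω

White → 9 (first significant figure)
Green → 5 (second significant figure)
Green → ×10^5 multiplier
Silver → ±10% tolerance
95 × 100000 = 9500000 Ω
Lowest = 9500000 × (1 − 10/100) = 8550000 Ω.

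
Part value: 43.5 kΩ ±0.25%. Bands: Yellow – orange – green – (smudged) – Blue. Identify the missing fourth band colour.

red

43500 Ω = 435 × 10^2.
The fourth band is the multiplier, 10^2, which is red.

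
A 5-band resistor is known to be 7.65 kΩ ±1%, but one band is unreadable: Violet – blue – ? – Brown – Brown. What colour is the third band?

green

7650 Ω = 765 × 10^1.
The third band gives digit 5 of the significand, and 5 is green.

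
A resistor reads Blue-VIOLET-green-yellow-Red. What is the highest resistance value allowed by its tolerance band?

Blue → 6 (first significant figure)
Violet → 7 (second significant figure)
Green → 5 (third significant figure)
Yellow → ×10^4 multiplier
Red → ±2% tolerance
675 × 10000 = 6750000 Ω
Highest = 6750000 × (1 + 2/100) = 6885000 Ω.

6885000 Ω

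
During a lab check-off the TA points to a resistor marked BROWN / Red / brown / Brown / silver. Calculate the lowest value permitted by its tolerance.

Brown → 1 (first significant figure)
Red → 2 (second significant figure)
Brown → 1 (third significant figure)
Brown → ×10 multiplier
Silver → ±10% tolerance
121 × 10 = 1210 Ω
Lowest = 1210 × (1 − 10/100) = 1089 Ω.

1089 Ω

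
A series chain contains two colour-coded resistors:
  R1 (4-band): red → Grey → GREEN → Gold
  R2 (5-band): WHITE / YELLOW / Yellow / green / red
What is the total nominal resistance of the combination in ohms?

97200000 Ω

R1: red, grey → 28; green ×10^5 → 2800000 Ω.
R2: white, yellow, yellow → 944; green ×10^5 → 94400000 Ω.
Series: 2800000 + 94400000 = 97200000 Ω.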